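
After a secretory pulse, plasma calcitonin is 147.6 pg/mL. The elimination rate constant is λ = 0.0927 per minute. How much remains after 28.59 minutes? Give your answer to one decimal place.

t½ = ln 2 / λ = 0.69315 / 0.0927 ≈ 7.4773 minutes.
Number of half-lives: n = 28.59/7.4773 ≈ 3.8236.
Remaining = 147.6 × (1/2)^3.8236 = 147.6 × 0.070631 ≈ 10.425 pg/mL.

10.4 pg/mL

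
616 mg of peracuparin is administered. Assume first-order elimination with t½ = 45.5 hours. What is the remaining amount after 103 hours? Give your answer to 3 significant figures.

Number of half-lives: n = 103/45.5 ≈ 2.2637.
Remaining = 616 × (1/2)^2.2637 = 616 × 0.20823 ≈ 128.27 mg.

128 mg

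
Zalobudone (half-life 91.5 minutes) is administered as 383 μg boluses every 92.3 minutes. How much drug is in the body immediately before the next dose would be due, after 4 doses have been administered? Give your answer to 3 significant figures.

The 4 doses were given 369.2, 276.9, 184.6, 92.3 minutes ago.
Total = 383·(1/2)^(369.2/91.5) + 383·(1/2)^(276.9/91.5) + 383·(1/2)^(184.6/91.5) + 383·(1/2)^(92.3/91.5)
      = 23.364 + 47.012 + 94.596 + 190.34 ≈ 355.32 μg.

355 μg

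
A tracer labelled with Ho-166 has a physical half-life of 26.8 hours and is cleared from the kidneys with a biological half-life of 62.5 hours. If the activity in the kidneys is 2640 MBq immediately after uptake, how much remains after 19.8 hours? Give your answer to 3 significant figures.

1/t_eff = 1/t_phys + 1/t_biol = 1/26.8 + 1/62.5 = 0.053313 per hour.
t_eff = 26.8 × 62.5 / (26.8 + 62.5) ≈ 18.757 hours.
Remaining = 2640 × (1/2)^(19.8/18.757) = 2640 × (1/2)^1.0556 ≈ 1270.1 MBq.

1270 MBq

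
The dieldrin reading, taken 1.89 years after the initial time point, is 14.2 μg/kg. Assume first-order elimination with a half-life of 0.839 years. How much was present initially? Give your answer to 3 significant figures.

67.7 μg/kg

Number of half-lives elapsed: n = 1.89/0.839 ≈ 2.2527.
A₀ = A × 2^n = 14.2 × 2^2.2527 = 14.2 × 4.7657 ≈ 67.673 μg/kg.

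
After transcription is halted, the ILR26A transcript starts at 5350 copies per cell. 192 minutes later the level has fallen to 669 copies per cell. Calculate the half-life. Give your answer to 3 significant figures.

64.0 minutes

A/A₀ = 669/5350 ≈ 0.12505.
n = log₂(7.997) ≈ 2.9995 half-lives elapsed in 192 minutes.
t½ = 192/2.9995 ≈ 64.012 minutes.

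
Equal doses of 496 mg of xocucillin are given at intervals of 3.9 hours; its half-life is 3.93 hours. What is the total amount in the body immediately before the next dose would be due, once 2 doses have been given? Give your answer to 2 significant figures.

The 2 doses were given 7.8, 3.9 hours ago.
Total = 496·(1/2)^(7.8/3.93) + 496·(1/2)^(3.9/3.93)
      = 125.32 + 249.32 ≈ 374.63 mg.

370 mg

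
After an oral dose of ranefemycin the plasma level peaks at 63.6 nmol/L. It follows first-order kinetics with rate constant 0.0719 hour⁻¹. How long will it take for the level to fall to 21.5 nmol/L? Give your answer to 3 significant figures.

15.1 hours

t½ = ln 2 / k = 0.69315 / 0.0719 ≈ 9.6404 hours.
Fraction remaining = 21.5/63.6 ≈ 0.33805.
n = log₂(63.6/21.5) = ln(2.9581)/ln 2 ≈ 1.5647 half-lives.
t = n × t½ = 1.5647 × 9.6404 ≈ 15.084 hours.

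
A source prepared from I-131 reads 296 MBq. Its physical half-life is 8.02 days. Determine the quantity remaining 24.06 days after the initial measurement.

Elapsed time is 3 half-lives (24.06/8.02).
Each half-life halves the amount: 296 × (1/2)^3 = 296/8 = 37 MBq.

37 MBq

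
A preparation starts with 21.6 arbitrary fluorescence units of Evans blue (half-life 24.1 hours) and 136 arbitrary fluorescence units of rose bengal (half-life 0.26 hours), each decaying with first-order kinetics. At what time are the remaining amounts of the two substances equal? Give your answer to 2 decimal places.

Set 21.6·(1/2)^(t/24.1) = 136·(1/2)^(t/0.26).
Taking log₂: log₂(21.6/136) = t·(1/24.1 − 1/0.26).
log₂(0.15882) = -2.6545; 1/24.1 − 1/0.26 = -3.8047.
t = -2.6545 / -3.8047 ≈ 0.6977 hours.

0.70 hours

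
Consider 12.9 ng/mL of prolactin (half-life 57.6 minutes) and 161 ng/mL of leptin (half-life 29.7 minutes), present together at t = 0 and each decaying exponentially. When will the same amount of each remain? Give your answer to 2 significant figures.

220 minutes

Set 12.9·(1/2)^(t/57.6) = 161·(1/2)^(t/29.7).
Taking log₂: log₂(12.9/161) = t·(1/57.6 − 1/29.7).
log₂(0.080124) = -3.6416; 1/57.6 − 1/29.7 = -0.016309.
t = -3.6416 / -0.016309 ≈ 223.29 minutes.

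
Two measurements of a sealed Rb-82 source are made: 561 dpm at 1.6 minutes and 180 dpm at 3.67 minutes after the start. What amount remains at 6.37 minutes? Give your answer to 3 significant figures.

Over Δt = 3.67 − 1.6 = 2.07 minutes, the level fell by a factor of 561/180 ≈ 3.1167.
n = log₂(3.1167) ≈ 1.64 half-lives, so t½ = 2.07/1.64 ≈ 1.2622 minutes.
From t = 3.67 to t = 6.37: 180 × (1/2)^((6.37−3.67)/1.2622) ≈ 40.863 dpm.

40.9 dpm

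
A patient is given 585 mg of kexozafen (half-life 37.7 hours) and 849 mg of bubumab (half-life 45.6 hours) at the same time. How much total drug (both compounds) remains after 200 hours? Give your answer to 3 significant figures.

kexozafen: 585 × (1/2)^(200/37.7) = 585 × (1/2)^5.305 ≈ 14.797 mg.
bubumab: 849 × (1/2)^(200/45.6) = 849 × (1/2)^4.386 ≈ 40.607 mg.
Total = 14.797 + 40.607 ≈ 55.404 mg.

55.4 mg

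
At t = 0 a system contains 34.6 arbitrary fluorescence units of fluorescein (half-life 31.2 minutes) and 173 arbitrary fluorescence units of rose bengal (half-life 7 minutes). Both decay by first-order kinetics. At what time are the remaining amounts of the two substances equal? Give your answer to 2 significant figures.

21 minutes

Set 34.6·(1/2)^(t/31.2) = 173·(1/2)^(t/7).
Taking log₂: log₂(34.6/173) = t·(1/31.2 − 1/7).
log₂(0.2) = -2.3219; 1/31.2 − 1/7 = -0.11081.
t = -2.3219 / -0.11081 ≈ 20.955 minutes.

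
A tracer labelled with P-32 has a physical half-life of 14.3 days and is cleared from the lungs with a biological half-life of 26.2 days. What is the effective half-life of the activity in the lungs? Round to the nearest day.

9 days

1/t_eff = 1/t_phys + 1/t_biol = 1/14.3 + 1/26.2 = 0.1081 per day.
t_eff = 14.3 × 26.2 / (14.3 + 26.2) ≈ 9.2509 days.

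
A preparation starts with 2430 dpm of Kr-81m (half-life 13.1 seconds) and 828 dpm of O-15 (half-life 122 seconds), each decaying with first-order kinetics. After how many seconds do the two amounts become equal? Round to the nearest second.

23 seconds

Set 2430·(1/2)^(t/13.1) = 828·(1/2)^(t/122).
Taking log₂: log₂(2430/828) = t·(1/13.1 − 1/122).
log₂(2.9348) = 1.5533; 1/13.1 − 1/122 = 0.068139.
t = 1.5533 / 0.068139 ≈ 22.795 seconds.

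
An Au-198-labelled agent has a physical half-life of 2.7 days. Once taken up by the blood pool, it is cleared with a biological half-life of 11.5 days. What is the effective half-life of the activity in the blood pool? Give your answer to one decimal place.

1/t_eff = 1/t_phys + 1/t_biol = 1/2.7 + 1/11.5 = 0.45733 per day.
t_eff = 2.7 × 11.5 / (2.7 + 11.5) ≈ 2.1866 days.

2.2 days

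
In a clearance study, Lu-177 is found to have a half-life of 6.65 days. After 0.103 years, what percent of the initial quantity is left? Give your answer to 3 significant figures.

0.103 years = 37.595 days.
n = 37.595/6.65 ≈ 5.6534 half-lives.
Fraction remaining = (1/2)^5.6534 ≈ 0.019868, i.e. 1.9868%.

1.99%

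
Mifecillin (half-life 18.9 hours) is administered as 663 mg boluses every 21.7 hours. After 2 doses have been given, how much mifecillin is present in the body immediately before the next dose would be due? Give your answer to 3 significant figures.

The 2 doses were given 43.4, 21.7 hours ago.
Total = 663·(1/2)^(43.4/18.9) + 663·(1/2)^(21.7/18.9)
      = 134.98 + 299.15 ≈ 434.13 mg.

434 mg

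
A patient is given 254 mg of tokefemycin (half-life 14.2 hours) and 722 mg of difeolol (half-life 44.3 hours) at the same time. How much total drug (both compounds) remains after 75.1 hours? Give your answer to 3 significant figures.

tokefemycin: 254 × (1/2)^(75.1/14.2) = 254 × (1/2)^5.2887 ≈ 6.4978 mg.
difeolol: 722 × (1/2)^(75.1/44.3) = 722 × (1/2)^1.6953 ≈ 222.95 mg.
Total = 6.4978 + 222.95 ≈ 229.45 mg.

229 mg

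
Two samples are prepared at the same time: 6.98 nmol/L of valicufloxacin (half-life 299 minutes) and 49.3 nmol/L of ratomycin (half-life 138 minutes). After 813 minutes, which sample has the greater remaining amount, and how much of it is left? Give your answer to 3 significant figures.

valicufloxacin: 6.98 × (1/2)^2.7191 ≈ 1.0601 nmol/L.
ratomycin: 49.3 × (1/2)^5.8913 ≈ 0.83059 nmol/L.
Valicufloxacin has more remaining, at ≈ 1.0601 nmol/L.

valicufloxacin, 1.06 nmol/L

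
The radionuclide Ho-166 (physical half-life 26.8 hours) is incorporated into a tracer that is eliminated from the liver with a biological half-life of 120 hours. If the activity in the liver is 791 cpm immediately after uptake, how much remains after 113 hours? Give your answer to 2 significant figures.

22 cpm

1/t_eff = 1/t_phys + 1/t_biol = 1/26.8 + 1/120 = 0.045647 per hour.
t_eff = 26.8 × 120 / (26.8 + 120) ≈ 21.907 hours.
Remaining = 791 × (1/2)^(113/21.907) = 791 × (1/2)^5.1581 ≈ 22.153 cpm.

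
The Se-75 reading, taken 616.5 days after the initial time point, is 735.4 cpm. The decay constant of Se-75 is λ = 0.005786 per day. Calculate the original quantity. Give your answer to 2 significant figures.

t½ = ln 2 / λ = 0.69315 / 0.005786 ≈ 119.8 days.
Number of half-lives elapsed: n = 616.5/119.8 ≈ 5.1462.
A₀ = A × 2^n = 735.4 × 2^5.1462 = 735.4 × 35.413 ≈ 26042 cpm.

26000 cpm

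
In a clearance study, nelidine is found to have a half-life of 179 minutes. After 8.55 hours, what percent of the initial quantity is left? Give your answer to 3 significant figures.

13.7%

8.55 hours = 513 minutes.
n = 513/179 ≈ 2.8659 half-lives.
Fraction remaining = (1/2)^2.8659 ≈ 0.13717, i.e. 13.717%.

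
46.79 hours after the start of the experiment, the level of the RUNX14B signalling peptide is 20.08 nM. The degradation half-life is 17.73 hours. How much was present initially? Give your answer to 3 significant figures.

125 nM

Number of half-lives elapsed: n = 46.79/17.73 ≈ 2.639.
A₀ = A × 2^n = 20.08 × 2^2.639 = 20.08 × 6.2291 ≈ 125.08 nM.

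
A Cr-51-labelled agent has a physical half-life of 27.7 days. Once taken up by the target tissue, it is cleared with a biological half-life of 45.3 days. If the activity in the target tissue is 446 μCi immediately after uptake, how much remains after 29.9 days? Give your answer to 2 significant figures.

130 μCi

1/t_eff = 1/t_phys + 1/t_biol = 1/27.7 + 1/45.3 = 0.058176 per day.
t_eff = 27.7 × 45.3 / (27.7 + 45.3) ≈ 17.189 days.
Remaining = 446 × (1/2)^(29.9/17.189) = 446 × (1/2)^1.7395 ≈ 133.57 μCi.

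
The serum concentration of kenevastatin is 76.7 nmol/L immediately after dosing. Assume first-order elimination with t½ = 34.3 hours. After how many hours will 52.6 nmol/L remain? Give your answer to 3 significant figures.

Fraction remaining = 52.6/76.7 ≈ 0.68579.
n = log₂(76.7/52.6) = ln(1.4582)/ln 2 ≈ 0.54416 half-lives.
t = n × t½ = 0.54416 × 34.3 ≈ 18.665 hours.

18.7 hours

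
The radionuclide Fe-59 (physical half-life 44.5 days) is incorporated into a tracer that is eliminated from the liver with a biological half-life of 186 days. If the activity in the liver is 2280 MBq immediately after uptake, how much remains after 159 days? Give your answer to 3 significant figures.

106 MBq

1/t_eff = 1/t_phys + 1/t_biol = 1/44.5 + 1/186 = 0.027848 per day.
t_eff = 44.5 × 186 / (44.5 + 186) ≈ 35.909 days.
Remaining = 2280 × (1/2)^(159/35.909) = 2280 × (1/2)^4.4279 ≈ 105.93 MBq.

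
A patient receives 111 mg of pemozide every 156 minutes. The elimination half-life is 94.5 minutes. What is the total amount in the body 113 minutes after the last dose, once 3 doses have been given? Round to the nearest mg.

The 3 doses were given 425, 269, 113 minutes ago.
Total = 111·(1/2)^(425/94.5) + 111·(1/2)^(269/94.5) + 111·(1/2)^(113/94.5)
      = 4.9146 + 15.432 + 48.458 ≈ 68.804 mg.

69 mg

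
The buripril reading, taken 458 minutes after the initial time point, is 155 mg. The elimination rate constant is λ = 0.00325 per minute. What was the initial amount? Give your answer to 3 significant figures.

t½ = ln 2 / λ = 0.69315 / 0.00325 ≈ 213.28 minutes.
Number of half-lives elapsed: n = 458/213.28 ≈ 2.1475.
A₀ = A × 2^n = 155 × 2^2.1475 = 155 × 4.4304 ≈ 686.72 mg.

687 mg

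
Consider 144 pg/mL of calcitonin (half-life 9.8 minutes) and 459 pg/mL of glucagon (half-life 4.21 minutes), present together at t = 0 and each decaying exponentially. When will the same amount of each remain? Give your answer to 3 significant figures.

Set 144·(1/2)^(t/9.8) = 459·(1/2)^(t/4.21).
Taking log₂: log₂(144/459) = t·(1/9.8 − 1/4.21).
log₂(0.31373) = -1.6724; 1/9.8 − 1/4.21 = -0.13549.
t = -1.6724 / -0.13549 ≈ 12.344 minutes.

12.3 minutes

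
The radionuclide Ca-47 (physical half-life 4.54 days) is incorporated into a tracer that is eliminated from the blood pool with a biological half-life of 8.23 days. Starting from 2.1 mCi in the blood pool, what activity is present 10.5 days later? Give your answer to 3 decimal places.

1/t_eff = 1/t_phys + 1/t_biol = 1/4.54 + 1/8.23 = 0.34177 per day.
t_eff = 4.54 × 8.23 / (4.54 + 8.23) ≈ 2.9259 days.
Remaining = 2.1 × (1/2)^(10.5/2.9259) = 2.1 × (1/2)^3.5886 ≈ 0.17456 mCi.

0.175 mCi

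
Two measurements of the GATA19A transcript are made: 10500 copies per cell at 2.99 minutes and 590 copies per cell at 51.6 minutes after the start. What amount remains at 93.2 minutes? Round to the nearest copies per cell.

Over Δt = 51.6 − 2.99 = 48.61 minutes, the level fell by a factor of 10500/590 ≈ 17.797.
n = log₂(17.797) ≈ 4.1535 half-lives, so t½ = 48.61/4.1535 ≈ 11.703 minutes.
From t = 51.6 to t = 93.2: 590 × (1/2)^((93.2−51.6)/11.703) ≈ 50.214 copies per cell.

50 copies per cell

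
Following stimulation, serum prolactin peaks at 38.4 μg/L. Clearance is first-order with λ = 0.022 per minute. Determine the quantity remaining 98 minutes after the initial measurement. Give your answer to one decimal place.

t½ = ln 2 / λ = 0.69315 / 0.022 ≈ 31.507 minutes.
Number of half-lives: n = 98/31.507 ≈ 3.1105.
Remaining = 38.4 × (1/2)^3.1105 = 38.4 × 0.11579 ≈ 4.4462 μg/L.

4.4 μg/L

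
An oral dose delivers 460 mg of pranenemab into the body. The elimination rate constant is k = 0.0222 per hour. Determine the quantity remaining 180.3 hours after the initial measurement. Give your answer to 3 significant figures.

8.40 mg

t½ = ln 2 / k = 0.69315 / 0.0222 ≈ 31.223 hours.
Number of half-lives: n = 180.3/31.223 ≈ 5.7746.
Remaining = 460 × (1/2)^5.7746 = 460 × 0.018267 ≈ 8.4028 mg.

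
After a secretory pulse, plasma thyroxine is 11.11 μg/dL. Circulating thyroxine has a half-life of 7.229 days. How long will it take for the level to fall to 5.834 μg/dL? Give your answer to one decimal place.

Fraction remaining = 5.834/11.11 ≈ 0.52511.
n = log₂(11.11/5.834) = ln(1.9044)/ln 2 ≈ 0.9293 half-lives.
t = n × t½ = 0.9293 × 7.229 ≈ 6.7179 days.

6.7 days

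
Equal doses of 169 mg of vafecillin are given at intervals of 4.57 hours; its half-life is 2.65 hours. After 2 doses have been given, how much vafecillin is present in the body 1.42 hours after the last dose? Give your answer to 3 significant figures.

The 2 doses were given 5.99, 1.42 hours ago.
Total = 169·(1/2)^(5.99/2.65) + 169·(1/2)^(1.42/2.65)
      = 35.273 + 116.57 ≈ 151.84 mg.

152 mg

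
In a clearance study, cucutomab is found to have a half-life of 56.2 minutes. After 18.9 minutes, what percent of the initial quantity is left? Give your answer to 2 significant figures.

79%

n = 18.9/56.2 ≈ 0.3363 half-lives.
Fraction remaining = (1/2)^0.3363 ≈ 0.79207, i.e. 79.207%.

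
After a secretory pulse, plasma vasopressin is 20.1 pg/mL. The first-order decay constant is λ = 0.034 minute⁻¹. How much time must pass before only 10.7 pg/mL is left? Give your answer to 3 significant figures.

18.5 minutes

t½ = ln 2 / λ = 0.69315 / 0.034 ≈ 20.387 minutes.
Fraction remaining = 10.7/20.1 ≈ 0.53234.
n = log₂(20.1/10.7) = ln(1.8785)/ln 2 ≈ 0.90958 half-lives.
t = n × t½ = 0.90958 × 20.387 ≈ 18.543 minutes.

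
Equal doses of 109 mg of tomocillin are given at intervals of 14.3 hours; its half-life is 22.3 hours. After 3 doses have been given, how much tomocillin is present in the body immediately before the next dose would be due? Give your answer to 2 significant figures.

The 3 doses were given 42.9, 28.6, 14.3 hours ago.
Total = 109·(1/2)^(42.9/22.3) + 109·(1/2)^(28.6/22.3) + 109·(1/2)^(14.3/22.3)
      = 28.729 + 44.808 + 69.886 ≈ 143.42 mg.

140 mg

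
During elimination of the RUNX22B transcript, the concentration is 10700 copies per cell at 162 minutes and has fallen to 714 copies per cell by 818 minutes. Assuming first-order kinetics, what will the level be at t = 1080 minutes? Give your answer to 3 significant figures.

Over Δt = 818 − 162 = 656 minutes, the level fell by a factor of 10700/714 ≈ 14.986.
n = log₂(14.986) ≈ 3.9055 half-lives, so t½ = 656/3.9055 ≈ 167.97 minutes.
From t = 818 to t = 1080: 714 × (1/2)^((1080−818)/167.97) ≈ 242.18 copies per cell.

242 copies per cell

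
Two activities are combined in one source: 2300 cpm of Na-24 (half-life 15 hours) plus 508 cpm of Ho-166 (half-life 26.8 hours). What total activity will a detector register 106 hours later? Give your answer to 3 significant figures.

49.9 cpm

Na-24: 2300 × (1/2)^(106/15) = 2300 × (1/2)^7.0667 ≈ 17.157 cpm.
Ho-166: 508 × (1/2)^(106/26.8) = 508 × (1/2)^3.9552 ≈ 32.751 cpm.
Total = 17.157 + 32.751 ≈ 49.908 cpm.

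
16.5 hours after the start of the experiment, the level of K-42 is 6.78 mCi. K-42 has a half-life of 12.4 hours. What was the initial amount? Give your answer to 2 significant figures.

Number of half-lives elapsed: n = 16.5/12.4 ≈ 1.3306.
A₀ = A × 2^n = 6.78 × 2^1.3306 = 6.78 × 2.5152 ≈ 17.053 mCi.

17 mCi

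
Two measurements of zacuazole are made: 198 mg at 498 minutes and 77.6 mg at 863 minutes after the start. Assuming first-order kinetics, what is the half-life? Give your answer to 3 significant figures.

Over Δt = 863 − 498 = 365 minutes, the level fell by a factor of 198/77.6 ≈ 2.5515.
n = log₂(2.5515) ≈ 1.3514 half-lives, so t½ = 365/1.3514 ≈ 270.1 minutes.

270 minutes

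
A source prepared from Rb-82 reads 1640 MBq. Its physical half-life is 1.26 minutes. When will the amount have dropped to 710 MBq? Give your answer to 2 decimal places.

1.52 minutes

Fraction remaining = 710/1640 ≈ 0.43293.
n = log₂(1640/710) = ln(2.3099)/ln 2 ≈ 1.2078 half-lives.
t = n × t½ = 1.2078 × 1.26 ≈ 1.5218 minutes.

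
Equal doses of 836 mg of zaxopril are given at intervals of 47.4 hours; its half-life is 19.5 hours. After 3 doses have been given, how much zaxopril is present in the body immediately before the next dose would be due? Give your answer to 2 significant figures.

190 mg

The 3 doses were given 142.2, 94.8, 47.4 hours ago.
Total = 836·(1/2)^(142.2/19.5) + 836·(1/2)^(94.8/19.5) + 836·(1/2)^(47.4/19.5)
      = 5.3334 + 28.757 + 155.05 ≈ 189.14 mg.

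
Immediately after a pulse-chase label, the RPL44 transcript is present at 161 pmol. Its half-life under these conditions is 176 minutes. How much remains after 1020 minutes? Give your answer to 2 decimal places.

Number of half-lives: n = 1020/176 ≈ 5.7955.
Remaining = 161 × (1/2)^5.7955 = 161 × 0.018005 ≈ 2.8988 pmol.

2.90 pmol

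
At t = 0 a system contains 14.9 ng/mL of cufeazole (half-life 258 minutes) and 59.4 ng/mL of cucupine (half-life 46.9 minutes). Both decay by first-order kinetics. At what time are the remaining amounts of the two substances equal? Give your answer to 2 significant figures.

110 minutes

Set 14.9·(1/2)^(t/258) = 59.4·(1/2)^(t/46.9).
Taking log₂: log₂(14.9/59.4) = t·(1/258 − 1/46.9).
log₂(0.25084) = -1.9952; 1/258 − 1/46.9 = -0.017446.
t = -1.9952 / -0.017446 ≈ 114.36 minutes.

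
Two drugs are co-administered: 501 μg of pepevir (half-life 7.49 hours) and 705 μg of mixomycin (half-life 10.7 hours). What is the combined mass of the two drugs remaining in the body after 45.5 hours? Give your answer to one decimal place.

44.4 μg

pepevir: 501 × (1/2)^(45.5/7.49) = 501 × (1/2)^6.0748 ≈ 7.4328 μg.
mixomycin: 705 × (1/2)^(45.5/10.7) = 705 × (1/2)^4.2523 ≈ 36.992 μg.
Total = 7.4328 + 36.992 ≈ 44.425 μg.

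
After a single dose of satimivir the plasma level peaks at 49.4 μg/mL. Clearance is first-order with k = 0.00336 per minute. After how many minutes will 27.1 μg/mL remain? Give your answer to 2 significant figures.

180 minutes

t½ = ln 2 / k = 0.69315 / 0.00336 ≈ 206.29 minutes.
Fraction remaining = 27.1/49.4 ≈ 0.54858.
n = log₂(49.4/27.1) = ln(1.8229)/ln 2 ≈ 0.86622 half-lives.
t = n × t½ = 0.86622 × 206.29 ≈ 178.7 minutes.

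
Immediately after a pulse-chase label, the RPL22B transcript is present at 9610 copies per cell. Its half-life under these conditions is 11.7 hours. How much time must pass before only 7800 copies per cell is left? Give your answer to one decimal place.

Fraction remaining = 7800/9610 ≈ 0.81165.
n = log₂(9610/7800) = ln(1.2321)/ln 2 ≈ 0.30106 half-lives.
t = n × t½ = 0.30106 × 11.7 ≈ 3.5224 hours.

3.5 hours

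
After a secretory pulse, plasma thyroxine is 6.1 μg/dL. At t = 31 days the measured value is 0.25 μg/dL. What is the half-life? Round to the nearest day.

7 days

A/A₀ = 0.25/6.1 ≈ 0.040984.
n = log₂(24.4) ≈ 4.6088 half-lives elapsed in 31 days.
t½ = 31/4.6088 ≈ 6.7262 days.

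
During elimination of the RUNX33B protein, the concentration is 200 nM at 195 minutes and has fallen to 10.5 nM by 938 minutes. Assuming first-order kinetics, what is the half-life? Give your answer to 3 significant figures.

175 minutes

Over Δt = 938 − 195 = 743 minutes, the level fell by a factor of 200/10.5 ≈ 19.048.
n = log₂(19.048) ≈ 4.2515 half-lives, so t½ = 743/4.2515 ≈ 174.76 minutes.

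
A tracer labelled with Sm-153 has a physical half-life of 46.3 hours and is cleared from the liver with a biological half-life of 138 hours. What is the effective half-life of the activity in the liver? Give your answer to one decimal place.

1/t_eff = 1/t_phys + 1/t_biol = 1/46.3 + 1/138 = 0.028845 per hour.
t_eff = 46.3 × 138 / (46.3 + 138) ≈ 34.668 hours.

34.7 hours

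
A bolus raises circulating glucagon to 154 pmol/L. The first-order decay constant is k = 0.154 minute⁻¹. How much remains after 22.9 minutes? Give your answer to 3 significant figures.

4.53 pmol/L

t½ = ln 2 / k = 0.69315 / 0.154 ≈ 4.501 minutes.
Number of half-lives: n = 22.9/4.501 ≈ 5.0878.
Remaining = 154 × (1/2)^5.0878 = 154 × 0.029405 ≈ 4.5283 pmol/L.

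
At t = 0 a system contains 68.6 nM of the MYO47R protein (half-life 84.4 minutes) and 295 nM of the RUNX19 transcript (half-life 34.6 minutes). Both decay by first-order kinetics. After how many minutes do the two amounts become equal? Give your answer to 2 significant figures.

120 minutes

Set 68.6·(1/2)^(t/84.4) = 295·(1/2)^(t/34.6).
Taking log₂: log₂(68.6/295) = t·(1/84.4 − 1/34.6).
log₂(0.23254) = -2.1044; 1/84.4 − 1/34.6 = -0.017053.
t = -2.1044 / -0.017053 ≈ 123.4 minutes.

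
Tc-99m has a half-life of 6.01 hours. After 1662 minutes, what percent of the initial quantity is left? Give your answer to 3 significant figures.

4.10%

1662 minutes = 27.7 hours.
n = 27.7/6.01 ≈ 4.609 half-lives.
Fraction remaining = (1/2)^4.609 ≈ 0.040979, i.e. 4.0979%.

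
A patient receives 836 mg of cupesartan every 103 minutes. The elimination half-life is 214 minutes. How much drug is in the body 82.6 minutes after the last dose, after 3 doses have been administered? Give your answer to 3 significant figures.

The 3 doses were given 288.6, 185.6, 82.6 minutes ago.
Total = 836·(1/2)^(288.6/214) + 836·(1/2)^(185.6/214) + 836·(1/2)^(82.6/214)
      = 328.27 + 458.27 + 639.76 ≈ 1426.3 mg.

1430 mg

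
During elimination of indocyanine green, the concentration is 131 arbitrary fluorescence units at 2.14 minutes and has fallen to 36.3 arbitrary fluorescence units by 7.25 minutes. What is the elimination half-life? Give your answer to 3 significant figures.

Over Δt = 7.25 − 2.14 = 5.11 minutes, the level fell by a factor of 131/36.3 ≈ 3.6088.
n = log₂(3.6088) ≈ 1.8515 half-lives, so t½ = 5.11/1.8515 ≈ 2.7599 minutes.

2.76 minutes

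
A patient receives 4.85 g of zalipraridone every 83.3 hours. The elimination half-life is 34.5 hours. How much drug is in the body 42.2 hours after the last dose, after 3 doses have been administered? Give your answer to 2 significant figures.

2.5 g

The 3 doses were given 208.8, 125.5, 42.2 hours ago.
Total = 4.85·(1/2)^(208.8/34.5) + 4.85·(1/2)^(125.5/34.5) + 4.85·(1/2)^(42.2/34.5)
      = 0.07309 + 0.38966 + 2.0774 ≈ 2.5402 g.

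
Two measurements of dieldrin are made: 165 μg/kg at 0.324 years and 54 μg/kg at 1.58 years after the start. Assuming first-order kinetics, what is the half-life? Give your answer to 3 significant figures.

0.779 years

Over Δt = 1.58 − 0.324 = 1.256 years, the level fell by a factor of 165/54 ≈ 3.0556.
n = log₂(3.0556) ≈ 1.6114 half-lives, so t½ = 1.256/1.6114 ≈ 0.77943 years.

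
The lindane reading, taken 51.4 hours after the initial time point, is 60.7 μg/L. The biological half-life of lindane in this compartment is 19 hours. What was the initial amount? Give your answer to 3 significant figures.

396 μg/L

Number of half-lives elapsed: n = 51.4/19 ≈ 2.7053.
A₀ = A × 2^n = 60.7 × 2^2.7053 = 60.7 × 6.5218 ≈ 395.87 μg/L.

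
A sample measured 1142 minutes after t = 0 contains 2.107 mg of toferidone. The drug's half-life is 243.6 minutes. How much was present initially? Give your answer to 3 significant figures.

Number of half-lives elapsed: n = 1142/243.6 ≈ 4.688.
A₀ = A × 2^n = 2.107 × 2^4.688 = 2.107 × 25.777 ≈ 54.312 mg.

54.3 mg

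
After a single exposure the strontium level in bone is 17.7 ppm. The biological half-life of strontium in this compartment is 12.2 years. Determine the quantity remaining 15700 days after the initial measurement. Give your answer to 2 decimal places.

1.54 ppm

Convert the elapsed time: 15700 days = 43.0137 years.
Number of half-lives: n = 43.0137/12.2 ≈ 3.5257.
Remaining = 17.7 × (1/2)^3.5257 = 17.7 × 0.086827 ≈ 1.5368 ppm.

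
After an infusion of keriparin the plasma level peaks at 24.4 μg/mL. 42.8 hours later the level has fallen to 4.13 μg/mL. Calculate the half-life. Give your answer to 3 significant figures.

A/A₀ = 4.13/24.4 ≈ 0.16926.
n = log₂(5.908) ≈ 2.5627 half-lives elapsed in 42.8 hours.
t½ = 42.8/2.5627 ≈ 16.701 hours.

16.7 hours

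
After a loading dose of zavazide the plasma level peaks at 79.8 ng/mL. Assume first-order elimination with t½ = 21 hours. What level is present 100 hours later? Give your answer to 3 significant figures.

2.94 ng/mL

Number of half-lives: n = 100/21 ≈ 4.7619.
Remaining = 79.8 × (1/2)^4.7619 = 79.8 × 0.036857 ≈ 2.9412 ng/mL.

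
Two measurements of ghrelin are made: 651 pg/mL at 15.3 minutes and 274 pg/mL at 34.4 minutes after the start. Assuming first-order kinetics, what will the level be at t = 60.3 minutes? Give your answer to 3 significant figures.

84.7 pg/mL

Over Δt = 34.4 − 15.3 = 19.1 minutes, the level fell by a factor of 651/274 ≈ 2.3759.
n = log₂(2.3759) ≈ 1.2485 half-lives, so t½ = 19.1/1.2485 ≈ 15.299 minutes.
From t = 34.4 to t = 60.3: 274 × (1/2)^((60.3−34.4)/15.299) ≈ 84.745 pg/mL.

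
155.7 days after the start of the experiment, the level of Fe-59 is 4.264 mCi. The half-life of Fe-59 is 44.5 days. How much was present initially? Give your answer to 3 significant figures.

48.2 mCi

Number of half-lives elapsed: n = 155.7/44.5 ≈ 3.4989.
A₀ = A × 2^n = 4.264 × 2^3.4989 = 4.264 × 11.305 ≈ 48.204 mCi.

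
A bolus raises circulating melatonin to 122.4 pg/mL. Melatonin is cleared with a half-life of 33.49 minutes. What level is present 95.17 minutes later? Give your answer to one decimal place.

Number of half-lives: n = 95.17/33.49 ≈ 2.8417.
Remaining = 122.4 × (1/2)^2.8417 = 122.4 × 0.13949 ≈ 17.074 pg/mL.

17.1 pg/mL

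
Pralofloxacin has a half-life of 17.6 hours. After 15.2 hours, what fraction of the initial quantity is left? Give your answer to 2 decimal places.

0.55

n = 15.2/17.6 ≈ 0.86364 half-lives.
Fraction remaining = (1/2)^0.86364 ≈ 0.54957.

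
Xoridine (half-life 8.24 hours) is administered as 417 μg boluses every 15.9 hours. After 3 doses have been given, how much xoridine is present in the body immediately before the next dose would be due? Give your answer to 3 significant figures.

146 μg

The 3 doses were given 47.7, 31.8, 15.9 hours ago.
Total = 417·(1/2)^(47.7/8.24) + 417·(1/2)^(31.8/8.24) + 417·(1/2)^(15.9/8.24)
      = 7.5426 + 28.734 + 109.46 ≈ 145.74 μg.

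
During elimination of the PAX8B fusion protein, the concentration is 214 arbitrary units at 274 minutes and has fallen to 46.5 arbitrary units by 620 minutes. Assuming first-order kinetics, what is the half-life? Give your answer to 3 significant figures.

157 minutes

Over Δt = 620 − 274 = 346 minutes, the level fell by a factor of 214/46.5 ≈ 4.6022.
n = log₂(4.6022) ≈ 2.2023 half-lives, so t½ = 346/2.2023 ≈ 157.11 minutes.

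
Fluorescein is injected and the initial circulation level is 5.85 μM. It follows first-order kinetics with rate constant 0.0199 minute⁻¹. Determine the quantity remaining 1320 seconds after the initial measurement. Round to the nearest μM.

4 μM

t½ = ln 2 / λ = 0.69315 / 0.0199 ≈ 34.832 minutes.
Convert the elapsed time: 1320 seconds = 22 minutes.
Number of half-lives: n = 22/34.832 ≈ 0.63161.
Remaining = 5.85 × (1/2)^0.63161 = 5.85 × 0.64545 ≈ 3.7759 μM.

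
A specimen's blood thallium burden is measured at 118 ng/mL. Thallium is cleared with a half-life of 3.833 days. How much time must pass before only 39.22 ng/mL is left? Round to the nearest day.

Fraction remaining = 39.22/118 ≈ 0.33237.
n = log₂(118/39.22) = ln(3.0087)/ln 2 ≈ 1.5891 half-lives.
t = n × t½ = 1.5891 × 3.833 ≈ 6.0911 days.

6 days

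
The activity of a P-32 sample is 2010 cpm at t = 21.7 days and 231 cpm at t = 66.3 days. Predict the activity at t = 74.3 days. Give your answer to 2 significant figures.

160 cpm

Over Δt = 66.3 − 21.7 = 44.6 days, the level fell by a factor of 2010/231 ≈ 8.7013.
n = log₂(8.7013) ≈ 3.1212 half-lives, so t½ = 44.6/3.1212 ≈ 14.289 days.
From t = 66.3 to t = 74.3: 231 × (1/2)^((74.3−66.3)/14.289) ≈ 156.7 cpm.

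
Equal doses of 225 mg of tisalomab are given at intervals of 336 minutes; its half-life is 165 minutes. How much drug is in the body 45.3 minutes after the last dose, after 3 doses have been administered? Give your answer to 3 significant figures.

242 mg

The 3 doses were given 717.3, 381.3, 45.3 minutes ago.
Total = 225·(1/2)^(717.3/165) + 225·(1/2)^(381.3/165) + 225·(1/2)^(45.3/165)
      = 11.054 + 45.345 + 186.01 ≈ 242.41 mg.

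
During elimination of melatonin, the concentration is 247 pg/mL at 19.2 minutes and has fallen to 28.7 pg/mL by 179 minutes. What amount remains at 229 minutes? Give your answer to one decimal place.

14.6 pg/mL

Over Δt = 179 − 19.2 = 159.8 minutes, the level fell by a factor of 247/28.7 ≈ 8.6063.
n = log₂(8.6063) ≈ 3.1054 half-lives, so t½ = 159.8/3.1054 ≈ 51.459 minutes.
From t = 179 to t = 229: 28.7 × (1/2)^((229−179)/51.459) ≈ 14.635 pg/mL.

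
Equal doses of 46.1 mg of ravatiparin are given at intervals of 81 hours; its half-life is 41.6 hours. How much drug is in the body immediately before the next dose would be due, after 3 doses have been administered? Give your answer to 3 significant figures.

The 3 doses were given 243, 162, 81 hours ago.
Total = 46.1·(1/2)^(243/41.6) + 46.1·(1/2)^(162/41.6) + 46.1·(1/2)^(81/41.6)
      = 0.80405 + 3.1004 + 11.955 ≈ 15.86 mg.

15.9 mg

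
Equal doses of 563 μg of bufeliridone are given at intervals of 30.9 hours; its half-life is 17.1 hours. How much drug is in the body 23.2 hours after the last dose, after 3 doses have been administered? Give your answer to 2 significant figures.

The 3 doses were given 85, 54.1, 23.2 hours ago.
Total = 563·(1/2)^(85/17.1) + 563·(1/2)^(54.1/17.1) + 563·(1/2)^(23.2/17.1)
      = 17.954 + 62.824 + 219.83 ≈ 300.61 μg.

300 μg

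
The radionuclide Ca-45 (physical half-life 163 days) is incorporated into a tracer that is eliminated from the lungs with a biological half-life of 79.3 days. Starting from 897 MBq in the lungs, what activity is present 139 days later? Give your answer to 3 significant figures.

1/t_eff = 1/t_phys + 1/t_biol = 1/163 + 1/79.3 = 0.018745 per day.
t_eff = 163 × 79.3 / (163 + 79.3) ≈ 53.347 days.
Remaining = 897 × (1/2)^(139/53.347) = 897 × (1/2)^2.6056 ≈ 147.38 MBq.

147 MBq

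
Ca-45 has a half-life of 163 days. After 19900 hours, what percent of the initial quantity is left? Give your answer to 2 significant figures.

19900 hours = 829.167 days.
n = 829.167/163 ≈ 5.0869 half-lives.
Fraction remaining = (1/2)^5.0869 ≈ 0.029423, i.e. 2.9423%.

2.9%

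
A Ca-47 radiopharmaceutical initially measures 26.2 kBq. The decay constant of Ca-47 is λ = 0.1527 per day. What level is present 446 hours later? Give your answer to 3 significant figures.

t½ = ln 2 / λ = 0.69315 / 0.1527 ≈ 4.5393 days.
Convert the elapsed time: 446 hours = 18.5833 days.
Number of half-lives: n = 18.5833/4.5393 ≈ 4.0939.
Remaining = 26.2 × (1/2)^4.0939 = 26.2 × 0.058562 ≈ 1.5343 kBq.

1.53 kBq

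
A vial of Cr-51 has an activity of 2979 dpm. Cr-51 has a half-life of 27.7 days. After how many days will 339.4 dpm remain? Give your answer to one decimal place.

Fraction remaining = 339.4/2979 ≈ 0.11393.
n = log₂(2979/339.4) = ln(8.7773)/ln 2 ≈ 3.1338 half-lives.
t = n × t½ = 3.1338 × 27.7 ≈ 86.805 days.

86.8 days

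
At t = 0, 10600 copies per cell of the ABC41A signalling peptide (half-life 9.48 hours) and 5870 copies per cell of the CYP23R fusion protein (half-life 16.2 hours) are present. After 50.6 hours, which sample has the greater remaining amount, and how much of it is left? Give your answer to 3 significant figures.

ABC41A signalling peptide: 10600 × (1/2)^5.3376 ≈ 262.15 copies per cell.
CYP23R fusion protein: 5870 × (1/2)^3.1235 ≈ 673.57 copies per cell.
CYP23R fusion protein has more remaining, at ≈ 673.57 copies per cell.

CYP23R fusion protein, 674 copies per cell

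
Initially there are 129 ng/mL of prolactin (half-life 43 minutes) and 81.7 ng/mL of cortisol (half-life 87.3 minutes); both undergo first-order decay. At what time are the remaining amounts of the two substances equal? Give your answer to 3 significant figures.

55.8 minutes

Set 129·(1/2)^(t/43) = 81.7·(1/2)^(t/87.3).
Taking log₂: log₂(129/81.7) = t·(1/43 − 1/87.3).
log₂(1.5789) = 0.65896; 1/43 − 1/87.3 = 0.011801.
t = 0.65896 / 0.011801 ≈ 55.839 minutes.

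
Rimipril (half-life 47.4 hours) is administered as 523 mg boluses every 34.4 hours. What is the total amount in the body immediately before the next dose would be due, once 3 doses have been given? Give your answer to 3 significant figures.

The 3 doses were given 103.2, 68.8, 34.4 hours ago.
Total = 523·(1/2)^(103.2/47.4) + 523·(1/2)^(68.8/47.4) + 523·(1/2)^(34.4/47.4)
      = 115.64 + 191.23 + 316.25 ≈ 623.12 mg.

623 mg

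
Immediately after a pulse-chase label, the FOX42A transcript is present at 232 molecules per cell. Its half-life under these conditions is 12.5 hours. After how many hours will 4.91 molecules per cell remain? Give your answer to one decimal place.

69.5 hours

Fraction remaining = 4.91/232 ≈ 0.021164.
n = log₂(232/4.91) = ln(47.251)/ln 2 ≈ 5.5623 half-lives.
t = n × t½ = 5.5623 × 12.5 ≈ 69.528 hours.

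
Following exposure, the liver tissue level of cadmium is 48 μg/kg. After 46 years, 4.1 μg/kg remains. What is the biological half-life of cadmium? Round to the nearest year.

A/A₀ = 4.1/48 ≈ 0.085417.
n = log₂(11.707) ≈ 3.5493 half-lives elapsed in 46 years.
t½ = 46/3.5493 ≈ 12.96 years.

13 years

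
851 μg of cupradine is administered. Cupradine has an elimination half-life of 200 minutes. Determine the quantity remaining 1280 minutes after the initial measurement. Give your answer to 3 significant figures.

10.1 μg

Number of half-lives: n = 1280/200 ≈ 6.4.
Remaining = 851 × (1/2)^6.4 = 851 × 0.011842 ≈ 10.077 μg.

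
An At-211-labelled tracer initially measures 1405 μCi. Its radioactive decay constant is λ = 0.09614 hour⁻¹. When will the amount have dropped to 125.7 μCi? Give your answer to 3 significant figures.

t½ = ln 2 / λ = 0.69315 / 0.09614 ≈ 7.2098 hours.
Fraction remaining = 125.7/1405 ≈ 0.089466.
n = log₂(1405/125.7) = ln(11.177)/ln 2 ≈ 3.4825 half-lives.
t = n × t½ = 3.4825 × 7.2098 ≈ 25.108 hours.

25.1 hours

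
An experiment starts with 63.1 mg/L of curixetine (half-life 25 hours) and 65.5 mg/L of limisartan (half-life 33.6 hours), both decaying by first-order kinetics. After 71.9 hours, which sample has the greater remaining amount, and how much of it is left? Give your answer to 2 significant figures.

curixetine: 63.1 × (1/2)^2.876 ≈ 8.5954 mg/L.
limisartan: 65.5 × (1/2)^2.1399 ≈ 14.862 mg/L.
Limisartan has more remaining, at ≈ 14.862 mg/L.

limisartan, 15 mg/L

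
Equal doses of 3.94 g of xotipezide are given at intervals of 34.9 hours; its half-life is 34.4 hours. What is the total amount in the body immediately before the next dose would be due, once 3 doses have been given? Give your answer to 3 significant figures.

3.39 g

The 3 doses were given 104.7, 69.8, 34.9 hours ago.
Total = 3.94·(1/2)^(104.7/34.4) + 3.94·(1/2)^(69.8/34.4) + 3.94·(1/2)^(34.9/34.4)
      = 0.47784 + 0.96535 + 1.9503 ≈ 3.3934 g.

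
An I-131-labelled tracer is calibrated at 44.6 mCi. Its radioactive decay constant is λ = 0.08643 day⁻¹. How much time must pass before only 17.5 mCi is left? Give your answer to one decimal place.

10.8 days

t½ = ln 2 / λ = 0.69315 / 0.08643 ≈ 8.0198 days.
Fraction remaining = 17.5/44.6 ≈ 0.39238.
n = log₂(44.6/17.5) = ln(2.5486)/ln 2 ≈ 1.3497 half-lives.
t = n × t½ = 1.3497 × 8.0198 ≈ 10.824 days.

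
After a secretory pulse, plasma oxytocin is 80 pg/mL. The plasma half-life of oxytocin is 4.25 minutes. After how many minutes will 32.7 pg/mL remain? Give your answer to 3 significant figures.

5.49 minutes

Fraction remaining = 32.7/80 ≈ 0.40875.
n = log₂(80/32.7) = ln(2.4465)/ln 2 ≈ 1.2907 half-lives.
t = n × t½ = 1.2907 × 4.25 ≈ 5.4855 minutes.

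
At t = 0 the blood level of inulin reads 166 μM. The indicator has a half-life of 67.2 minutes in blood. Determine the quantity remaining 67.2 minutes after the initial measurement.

83 μM

Elapsed time is 1 half-life (67.2/67.2).
Each half-life halves the amount: 166 × (1/2)^1 = 166/2 = 83 μM.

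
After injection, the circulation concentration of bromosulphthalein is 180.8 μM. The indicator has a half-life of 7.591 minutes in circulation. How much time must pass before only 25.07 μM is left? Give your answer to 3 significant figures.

21.6 minutes

Fraction remaining = 25.07/180.8 ≈ 0.13866.
n = log₂(180.8/25.07) = ln(7.2118)/ln 2 ≈ 2.8504 half-lives.
t = n × t½ = 2.8504 × 7.591 ≈ 21.637 minutes.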